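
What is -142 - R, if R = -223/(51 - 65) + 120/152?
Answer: -42219/266 ≈ -158.72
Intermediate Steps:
R = 4447/266 (R = -223/(-14) + 120*(1/152) = -223*(-1/14) + 15/19 = 223/14 + 15/19 = 4447/266 ≈ 16.718)
-142 - R = -142 - 1*4447/266 = -142 - 4447/266 = -42219/266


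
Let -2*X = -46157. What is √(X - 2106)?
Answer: √83890/2 ≈ 144.82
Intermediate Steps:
X = 46157/2 (X = -½*(-46157) = 46157/2 ≈ 23079.)
√(X - 2106) = √(46157/2 - 2106) = √(41945/2) = √83890/2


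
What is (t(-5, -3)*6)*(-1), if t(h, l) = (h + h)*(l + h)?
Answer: -480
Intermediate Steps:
t(h, l) = 2*h*(h + l) (t(h, l) = (2*h)*(h + l) = 2*h*(h + l))
(t(-5, -3)*6)*(-1) = ((2*(-5)*(-5 - 3))*6)*(-1) = ((2*(-5)*(-8))*6)*(-1) = (80*6)*(-1) = 480*(-1) = -480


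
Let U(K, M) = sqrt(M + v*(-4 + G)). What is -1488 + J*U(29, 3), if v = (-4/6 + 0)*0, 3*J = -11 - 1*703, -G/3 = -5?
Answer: -1488 - 238*sqrt(3) ≈ -1900.2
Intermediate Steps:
G = 15 (G = -3*(-5) = 15)
J = -238 (J = (-11 - 1*703)/3 = (-11 - 703)/3 = (1/3)*(-714) = -238)
v = 0 (v = (-4*1/6 + 0)*0 = (-2/3 + 0)*0 = -2/3*0 = 0)
U(K, M) = sqrt(M) (U(K, M) = sqrt(M + 0*(-4 + 15)) = sqrt(M + 0*11) = sqrt(M + 0) = sqrt(M))
-1488 + J*U(29, 3) = -1488 - 238*sqrt(3)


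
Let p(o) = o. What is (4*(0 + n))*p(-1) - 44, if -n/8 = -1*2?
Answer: -108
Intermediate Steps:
n = 16 (n = -(-8)*2 = -8*(-2) = 16)
(4*(0 + n))*p(-1) - 44 = (4*(0 + 16))*(-1) - 44 = (4*16)*(-1) - 44 = 64*(-1) - 44 = -64 - 44 = -108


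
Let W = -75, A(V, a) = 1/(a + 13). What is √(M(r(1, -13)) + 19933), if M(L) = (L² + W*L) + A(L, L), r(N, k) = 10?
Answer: √10200730/23 ≈ 138.86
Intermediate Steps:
A(V, a) = 1/(13 + a)
M(L) = L² + 1/(13 + L) - 75*L (M(L) = (L² - 75*L) + 1/(13 + L) = L² + 1/(13 + L) - 75*L)
√(M(r(1, -13)) + 19933) = √((1 + 10*(-75 + 10)*(13 + 10))/(13 + 10) + 19933) = √((1 + 10*(-65)*23)/23 + 19933) = √((1 - 14950)/23 + 19933) = √((1/23)*(-14949) + 19933) = √(-14949/23 + 19933) = √(443510/23) = √10200730/23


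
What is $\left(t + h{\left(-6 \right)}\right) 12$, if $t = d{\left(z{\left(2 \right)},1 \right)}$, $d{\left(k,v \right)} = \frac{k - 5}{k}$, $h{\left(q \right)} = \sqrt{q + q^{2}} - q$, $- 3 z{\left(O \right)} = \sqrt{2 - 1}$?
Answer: $264 + 12 \sqrt{30} \approx 329.73$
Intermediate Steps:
$z{\left(O \right)} = - \frac{1}{3}$ ($z{\left(O \right)} = - \frac{\sqrt{2 - 1}}{3} = - \frac{\sqrt{1}}{3} = \left(- \frac{1}{3}\right) 1 = - \frac{1}{3}$)
$d{\left(k,v \right)} = \frac{-5 + k}{k}$
$t = 16$ ($t = \frac{-5 - \frac{1}{3}}{- \frac{1}{3}} = \left(-3\right) \left(- \frac{16}{3}\right) = 16$)
$\left(t + h{\left(-6 \right)}\right) 12 = \left(16 + \left(\sqrt{- 6 \left(1 - 6\right)} - -6\right)\right) 12 = \left(16 + \left(\sqrt{\left(-6\right) \left(-5\right)} + 6\right)\right) 12 = \left(16 + \left(\sqrt{30} + 6\right)\right) 12 = \left(16 + \left(6 + \sqrt{30}\right)\right) 12 = \left(22 + \sqrt{30}\right) 12 = 264 + 12 \sqrt{30}$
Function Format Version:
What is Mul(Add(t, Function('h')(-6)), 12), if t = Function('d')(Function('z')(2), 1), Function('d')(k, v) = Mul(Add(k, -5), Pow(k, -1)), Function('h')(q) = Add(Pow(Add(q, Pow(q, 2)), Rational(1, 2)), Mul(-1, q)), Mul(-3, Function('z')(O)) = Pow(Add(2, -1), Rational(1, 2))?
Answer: Add(264, Mul(12, Pow(30, Rational(1, 2)))) ≈ 329.73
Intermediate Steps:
Function('z')(O) = Rational(-1, 3) (Function('z')(O) = Mul(Rational(-1, 3), Pow(Add(2, -1), Rational(1, 2))) = Mul(Rational(-1, 3), Pow(1, Rational(1, 2))) = Mul(Rational(-1, 3), 1) = Rational(-1, 3))
Function('d')(k, v) = Mul(Pow(k, -1), Add(-5, k)) (Function('d')(k, v) = Mul(Add(-5, k), Pow(k, -1)) = Mul(Pow(k, -1), Add(-5, k)))
t = 16 (t = Mul(Pow(Rational(-1, 3), -1), Add(-5, Rational(-1, 3))) = Mul(-3, Rational(-16, 3)) = 16)
Mul(Add(t, Function('h')(-6)), 12) = Mul(Add(16, Add(Pow(Mul(-6, Add(1, -6)), Rational(1, 2)), Mul(-1, -6))), 12) = Mul(Add(16, Add(Pow(Mul(-6, -5), Rational(1, 2)), 6)), 12) = Mul(Add(16, Add(Pow(30, Rational(1, 2)), 6)), 12) = Mul(Add(16, Add(6, Pow(30, Rational(1, 2)))), 12) = Mul(Add(22, Pow(30, Rational(1, 2))), 12) = Add(264, Mul(12, Pow(30, Rational(1, 2))))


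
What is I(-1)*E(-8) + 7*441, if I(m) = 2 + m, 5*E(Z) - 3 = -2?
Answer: 15436/5 ≈ 3087.2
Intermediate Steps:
E(Z) = ⅕ (E(Z) = ⅗ + (⅕)*(-2) = ⅗ - ⅖ = ⅕)
I(-1)*E(-8) + 7*441 = (2 - 1)*(⅕) + 7*441 = 1*(⅕) + 3087 = ⅕ + 3087 = 15436/5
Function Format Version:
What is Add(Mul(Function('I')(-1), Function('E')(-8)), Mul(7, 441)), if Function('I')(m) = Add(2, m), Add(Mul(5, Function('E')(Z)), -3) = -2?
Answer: Rational(15436, 5) ≈ 3087.2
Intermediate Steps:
Function('E')(Z) = Rational(1, 5) (Function('E')(Z) = Add(Rational(3, 5), Mul(Rational(1, 5), -2)) = Add(Rational(3, 5), Rational(-2, 5)) = Rational(1, 5))
Add(Mul(Function('I')(-1), Function('E')(-8)), Mul(7, 441)) = Add(Mul(Add(2, -1), Rational(1, 5)), Mul(7, 441)) = Add(Mul(1, Rational(1, 5)), 3087) = Add(Rational(1, 5), 3087) = Rational(15436, 5)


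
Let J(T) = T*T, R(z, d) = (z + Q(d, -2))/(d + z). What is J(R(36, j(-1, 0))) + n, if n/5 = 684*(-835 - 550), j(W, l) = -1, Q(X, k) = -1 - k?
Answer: -5802456131/1225 ≈ -4.7367e+6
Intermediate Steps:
R(z, d) = (1 + z)/(d + z) (R(z, d) = (z + (-1 - 1*(-2)))/(d + z) = (z + (-1 + 2))/(d + z) = (z + 1)/(d + z) = (1 + z)/(d + z))
n = -4736700 (n = 5*(684*(-835 - 550)) = 5*(684*(-1385)) = 5*(-947340) = -4736700)
J(T) = T**2
J(R(36, j(-1, 0))) + n = ((1 + 36)/(-1 + 36))**2 - 4736700 = (37/35)**2 - 4736700 = 1369/1225 - 4736700 = -5802456131/1225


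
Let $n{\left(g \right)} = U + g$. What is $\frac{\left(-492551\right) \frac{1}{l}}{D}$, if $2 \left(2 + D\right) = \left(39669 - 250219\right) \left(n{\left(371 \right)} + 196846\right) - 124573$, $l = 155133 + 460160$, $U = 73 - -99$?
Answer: $\frac{985102}{25571809985013411} \approx 3.8523 \cdot 10^{-11}$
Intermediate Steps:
$U = 172$ ($U = 73 + 99 = 172$)
$l = 615293$
$n{\left(g \right)} = 172 + g$
$D = - \frac{41560378527}{2}$ ($D = -2 + \frac{\left(39669 - 250219\right) \left(\left(172 + 371\right) + 196846\right) - 124573}{2} = -2 + \frac{- 210550 \left(543 + 196846\right) - 124573}{2} = -2 + \frac{\left(-210550\right) 197389 - 124573}{2} = -2 + \frac{-41560253950 - 124573}{2} = -2 + \frac{1}{2} \left(-41560378523\right) = -2 - \frac{41560378523}{2} = - \frac{41560378527}{2} \approx -2.078 \cdot 10^{10}$)
$\frac{\left(-492551\right) \frac{1}{l}}{D} = \frac{\left(-492551\right) \frac{1}{615293}}{- \frac{41560378527}{2}} = \left(-492551\right) \frac{1}{615293} \left(- \frac{2}{41560378527}\right) = \left(- \frac{492551}{615293}\right) \left(- \frac{2}{41560378527}\right) = \frac{985102}{25571809985013411}$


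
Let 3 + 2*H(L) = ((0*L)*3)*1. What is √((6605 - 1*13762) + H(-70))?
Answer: I*√28634/2 ≈ 84.608*I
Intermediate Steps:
H(L) = -3/2 (H(L) = -3/2 + (((0*L)*3)*1)/2 = -3/2 + ((0*3)*1)/2 = -3/2 + (0*1)/2 = -3/2 + (½)*0 = -3/2 + 0 = -3/2)
√((6605 - 1*13762) + H(-70)) = √((6605 - 1*13762) - 3/2) = √((6605 - 13762) - 3/2) = √(-7157 - 3/2) = √(-14317/2) = I*√28634/2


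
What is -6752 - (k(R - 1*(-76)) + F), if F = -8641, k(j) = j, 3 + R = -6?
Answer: 1822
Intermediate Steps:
R = -9 (R = -3 - 6 = -9)
-6752 - (k(R - 1*(-76)) + F) = -6752 - ((-9 - 1*(-76)) - 8641) = -6752 - ((-9 + 76) - 8641) = -6752 - (67 - 8641) = -6752 - 1*(-8574) = -6752 + 8574 = 1822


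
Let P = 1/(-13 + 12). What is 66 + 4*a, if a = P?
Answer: 62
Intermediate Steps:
P = -1 (P = 1/(-1) = -1)
a = -1
66 + 4*a = 66 + 4*(-1) = 66 - 4 = 62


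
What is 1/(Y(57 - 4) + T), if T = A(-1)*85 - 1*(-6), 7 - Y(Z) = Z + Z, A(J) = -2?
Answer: -1/263 ≈ -0.0038023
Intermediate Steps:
Y(Z) = 7 - 2*Z (Y(Z) = 7 - (Z + Z) = 7 - 2*Z)
T = -164 (T = -2*85 - 1*(-6) = -170 + 6 = -164)
1/(Y(57 - 4) + T) = 1/((7 - 2*(57 - 4)) - 164) = 1/((7 - 2*53) - 164) = 1/((7 - 106) - 164) = 1/(-99 - 164) = 1/(-263) = -1/263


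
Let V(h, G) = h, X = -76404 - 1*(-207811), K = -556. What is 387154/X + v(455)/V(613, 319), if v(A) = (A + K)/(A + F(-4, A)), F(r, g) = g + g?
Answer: 323935901623/109954150215 ≈ 2.9461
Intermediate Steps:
F(r, g) = 2*g
X = 131407 (X = -76404 + 207811 = 131407)
v(A) = (-556 + A)/(3*A) (v(A) = (A - 556)/(A + 2*A) = (-556 + A)/((3*A)) = (-556 + A)*(1/(3*A)) = (-556 + A)/(3*A))
387154/X + v(455)/V(613, 319) = 387154/131407 + ((1/3)*(-556 + 455)/455)/613 = 387154*(1/131407) + ((1/3)*(1/455)*(-101))*(1/613) = 387154/131407 - 101/1365*1/613 = 387154/131407 - 101/836745 = 323935901623/109954150215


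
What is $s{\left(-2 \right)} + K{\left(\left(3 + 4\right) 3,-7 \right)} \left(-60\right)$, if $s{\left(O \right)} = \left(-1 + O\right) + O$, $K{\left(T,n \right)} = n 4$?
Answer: $1675$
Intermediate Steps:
$K{\left(T,n \right)} = 4 n$
$s{\left(O \right)} = -1 + 2 O$
$s{\left(-2 \right)} + K{\left(\left(3 + 4\right) 3,-7 \right)} \left(-60\right) = \left(-1 + 2 \left(-2\right)\right) + 4 \left(-7\right) \left(-60\right) = \left(-1 - 4\right) - -1680 = -5 + 1680 = 1675$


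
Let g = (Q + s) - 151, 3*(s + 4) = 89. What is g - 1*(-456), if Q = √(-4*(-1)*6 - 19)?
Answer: 992/3 + √5 ≈ 332.90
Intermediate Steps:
s = 77/3 (s = -4 + (⅓)*89 = -4 + 89/3 = 77/3 ≈ 25.667)
Q = √5 (Q = √(4*6 - 19) = √(24 - 19) = √5 ≈ 2.2361)
g = -376/3 + √5 (g = (√5 + 77/3) - 151 = (77/3 + √5) - 151 = -376/3 + √5 ≈ -123.10)
g - 1*(-456) = (-376/3 + √5) - 1*(-456) = (-376/3 + √5) + 456 = 992/3 + √5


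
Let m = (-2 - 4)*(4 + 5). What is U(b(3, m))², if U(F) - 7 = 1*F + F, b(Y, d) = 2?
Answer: 121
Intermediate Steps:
m = -54 (m = -6*9 = -54)
U(F) = 7 + 2*F (U(F) = 7 + (1*F + F) = 7 + (F + F) = 7 + 2*F)
U(b(3, m))² = (7 + 2*2)² = (7 + 4)² = 11² = 121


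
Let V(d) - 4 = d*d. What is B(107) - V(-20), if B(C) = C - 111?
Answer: -408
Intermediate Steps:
V(d) = 4 + d² (V(d) = 4 + d*d = 4 + d²)
B(C) = -111 + C
B(107) - V(-20) = (-111 + 107) - (4 + (-20)²) = -4 - (4 + 400) = -4 - 1*404 = -4 - 404 = -408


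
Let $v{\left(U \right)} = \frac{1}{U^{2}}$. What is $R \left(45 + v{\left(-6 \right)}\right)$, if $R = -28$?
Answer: $- \frac{11347}{9} \approx -1260.8$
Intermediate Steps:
$v{\left(U \right)} = \frac{1}{U^{2}}$
$R \left(45 + v{\left(-6 \right)}\right) = - 28 \left(45 + \frac{1}{36}\right) = \left(-28\right) \frac{1621}{36} = - \frac{11347}{9}$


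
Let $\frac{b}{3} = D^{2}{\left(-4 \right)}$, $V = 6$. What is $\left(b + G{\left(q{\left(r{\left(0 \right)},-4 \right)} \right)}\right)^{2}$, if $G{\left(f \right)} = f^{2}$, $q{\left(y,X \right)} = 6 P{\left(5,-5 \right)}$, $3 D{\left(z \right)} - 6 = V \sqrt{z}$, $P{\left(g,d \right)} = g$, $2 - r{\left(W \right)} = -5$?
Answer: $744192 + 82944 i \approx 7.4419 \cdot 10^{5} + 82944.0 i$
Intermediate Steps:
$r{\left(W \right)} = 7$ ($r{\left(W \right)} = 2 - -5 = 2 + 5 = 7$)
$D{\left(z \right)} = 2 + 2 \sqrt{z}$ ($D{\left(z \right)} = 2 + \frac{6 \sqrt{z}}{3} = 2 + 2 \sqrt{z}$)
$q{\left(y,X \right)} = 30$ ($q{\left(y,X \right)} = 6 \cdot 5 = 30$)
$b = 3 \left(2 + 4 i\right)^{2}$ ($b = 3 \left(2 + 2 \sqrt{-4}\right)^{2} = 3 \left(2 + 2 \cdot 2 i\right)^{2} = 3 \left(2 + 4 i\right)^{2} \approx -36.0 + 48.0 i$)
$\left(b + G{\left(q{\left(r{\left(0 \right)},-4 \right)} \right)}\right)^{2} = \left(\left(-36 + 48 i\right) + 30^{2}\right)^{2} = \left(\left(-36 + 48 i\right) + 900\right)^{2} = \left(864 + 48 i\right)^{2}$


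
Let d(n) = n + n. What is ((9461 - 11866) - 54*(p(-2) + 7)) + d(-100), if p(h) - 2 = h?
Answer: -2983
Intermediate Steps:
p(h) = 2 + h
d(n) = 2*n
((9461 - 11866) - 54*(p(-2) + 7)) + d(-100) = ((9461 - 11866) - 54*((2 - 2) + 7)) + 2*(-100) = (-2405 - 54*(0 + 7)) - 200 = (-2405 - 54*7) - 200 = (-2405 - 378) - 200 = -2783 - 200 = -2983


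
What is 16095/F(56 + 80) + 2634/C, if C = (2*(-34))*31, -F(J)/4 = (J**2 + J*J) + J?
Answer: -2083867/1534624 ≈ -1.3579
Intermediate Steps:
F(J) = -8*J**2 - 4*J (F(J) = -4*((J**2 + J*J) + J) = -4*((J**2 + J**2) + J) = -4*(2*J**2 + J) = -4*(J + 2*J**2) = -8*J**2 - 4*J)
C = -2108 (C = -68*31 = -2108)
16095/F(56 + 80) + 2634/C = 16095/((-4*(56 + 80)*(1 + 2*(56 + 80)))) + 2634/(-2108) = 16095/((-4*136*(1 + 2*136))) + 2634*(-1/2108) = 16095/((-4*136*(1 + 272))) - 1317/1054 = 16095/((-4*136*273)) - 1317/1054 = 16095/(-148512) - 1317/1054 = 16095*(-1/148512) - 1317/1054 = -5365/49504 - 1317/1054 = -2083867/1534624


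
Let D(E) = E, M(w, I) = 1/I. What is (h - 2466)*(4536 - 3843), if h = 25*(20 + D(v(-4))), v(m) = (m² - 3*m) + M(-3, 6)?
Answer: -1748901/2 ≈ -8.7445e+5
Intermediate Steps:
v(m) = ⅙ + m² - 3*m (v(m) = (m² - 3*m) + 1/6 = (m² - 3*m) + ⅙ = ⅙ + m² - 3*m)
h = 7225/6 (h = 25*(20 + (⅙ + (-4)² - 3*(-4))) = 25*(20 + (⅙ + 16 + 12)) = 25*(20 + 169/6) = 25*(289/6) = 7225/6 ≈ 1204.2)
(h - 2466)*(4536 - 3843) = (7225/6 - 2466)*(4536 - 3843) = -7571/6*693 = -1748901/2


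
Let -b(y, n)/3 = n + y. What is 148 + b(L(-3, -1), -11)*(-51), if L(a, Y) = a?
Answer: -1994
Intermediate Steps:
b(y, n) = -3*n - 3*y (b(y, n) = -3*(n + y) = -3*n - 3*y)
148 + b(L(-3, -1), -11)*(-51) = 148 + (-3*(-11) - 3*(-3))*(-51) = 148 + (33 + 9)*(-51) = 148 + 42*(-51) = 148 - 2142 = -1994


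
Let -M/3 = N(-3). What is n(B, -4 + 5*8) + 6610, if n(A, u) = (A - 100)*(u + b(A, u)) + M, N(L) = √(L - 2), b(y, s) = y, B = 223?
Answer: 38467 - 3*I*√5 ≈ 38467.0 - 6.7082*I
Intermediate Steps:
N(L) = √(-2 + L)
M = -3*I*√5 (M = -3*√(-2 - 3) = -3*I*√5 ≈ -6.7082*I)
n(A, u) = (-100 + A)*(A + u) - 3*I*√5 (n(A, u) = (A - 100)*(u + A) - 3*I*√5 = (-100 + A)*(A + u) - 3*I*√5)
n(B, -4 + 5*8) + 6610 = (223² - 100*223 - 100*(-4 + 5*8) + 223*(-4 + 5*8) - 3*I*√5) + 6610 = (49729 - 22300 - 100*(-4 + 40) + 223*(-4 + 40) - 3*I*√5) + 6610 = (49729 - 22300 - 100*36 + 223*36 - 3*I*√5) + 6610 = (49729 - 22300 - 3600 + 8028 - 3*I*√5) + 6610 = (31857 - 3*I*√5) + 6610 = 38467 - 3*I*√5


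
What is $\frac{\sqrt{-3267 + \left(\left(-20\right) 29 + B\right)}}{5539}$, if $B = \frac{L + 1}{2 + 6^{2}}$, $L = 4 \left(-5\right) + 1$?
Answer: $\frac{i \sqrt{1388938}}{105241} \approx 0.011198 i$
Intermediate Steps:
$L = -19$ ($L = -20 + 1 = -19$)
$B = - \frac{9}{19}$ ($B = \frac{-19 + 1}{2 + 6^{2}} = - \frac{18}{2 + 36} = - \frac{18}{38} = \left(-18\right) \frac{1}{38} = - \frac{9}{19} \approx -0.47368$)
$\frac{\sqrt{-3267 + \left(\left(-20\right) 29 + B\right)}}{5539} = \frac{\sqrt{-3267 - \frac{11029}{19}}}{5539} = \sqrt{-3267 - \frac{11029}{19}} \cdot \frac{1}{5539} = \sqrt{- \frac{73102}{19}} \cdot \frac{1}{5539} = \frac{i \sqrt{1388938}}{19} \cdot \frac{1}{5539} = \frac{i \sqrt{1388938}}{105241}$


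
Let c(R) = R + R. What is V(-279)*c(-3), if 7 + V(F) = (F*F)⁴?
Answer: -220284975192739685724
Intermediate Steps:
V(F) = -7 + F⁸ (V(F) = -7 + (F*F)⁴ = -7 + (F²)⁴ = -7 + F⁸)
c(R) = 2*R
V(-279)*c(-3) = (-7 + (-279)⁸)*(2*(-3)) = (-7 + 36714162532123280961)*(-6) = 36714162532123280954*(-6) = -220284975192739685724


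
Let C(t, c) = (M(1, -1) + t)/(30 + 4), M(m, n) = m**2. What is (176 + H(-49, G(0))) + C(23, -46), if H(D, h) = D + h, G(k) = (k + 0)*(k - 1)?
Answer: 2171/17 ≈ 127.71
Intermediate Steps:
G(k) = k*(-1 + k)
C(t, c) = 1/34 + t/34 (C(t, c) = (1**2 + t)/(30 + 4) = (1 + t)/34 = (1 + t)*(1/34) = 1/34 + t/34)
(176 + H(-49, G(0))) + C(23, -46) = (176 + (-49 + 0*(-1 + 0))) + (1/34 + (1/34)*23) = (176 + (-49 + 0*(-1))) + (1/34 + 23/34) = (176 + (-49 + 0)) + 12/17 = (176 - 49) + 12/17 = 127 + 12/17 = 2171/17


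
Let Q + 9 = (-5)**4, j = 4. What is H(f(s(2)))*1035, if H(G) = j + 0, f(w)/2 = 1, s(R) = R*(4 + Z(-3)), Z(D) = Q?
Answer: 4140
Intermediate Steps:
Q = 616 (Q = -9 + (-5)**4 = -9 + 625 = 616)
Z(D) = 616
s(R) = 620*R (s(R) = R*(4 + 616) = R*620 = 620*R)
f(w) = 2 (f(w) = 2*1 = 2)
H(G) = 4 (H(G) = 4 + 0 = 4)
H(f(s(2)))*1035 = 4*1035 = 4140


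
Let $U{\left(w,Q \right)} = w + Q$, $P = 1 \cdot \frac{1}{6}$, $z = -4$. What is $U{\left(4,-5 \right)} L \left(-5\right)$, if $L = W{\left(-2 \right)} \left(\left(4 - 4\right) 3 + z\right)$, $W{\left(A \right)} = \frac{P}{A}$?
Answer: $\frac{5}{3} \approx 1.6667$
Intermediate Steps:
$P = \frac{1}{6}$ ($P = 1 \cdot \frac{1}{6} = \frac{1}{6} \approx 0.16667$)
$W{\left(A \right)} = \frac{1}{6 A}$
$U{\left(w,Q \right)} = Q + w$
$L = \frac{1}{3}$ ($L = \frac{1}{6 \left(-2\right)} \left(\left(4 - 4\right) 3 - 4\right) = \frac{1}{6} \left(- \frac{1}{2}\right) \left(0 \cdot 3 - 4\right) = - \frac{0 - 4}{12} = \left(- \frac{1}{12}\right) \left(-4\right) = \frac{1}{3} \approx 0.33333$)
$U{\left(4,-5 \right)} L \left(-5\right) = \left(-5 + 4\right) \frac{1}{3} \left(-5\right) = \left(-1\right) \frac{1}{3} \left(-5\right) = \left(- \frac{1}{3}\right) \left(-5\right) = \frac{5}{3}$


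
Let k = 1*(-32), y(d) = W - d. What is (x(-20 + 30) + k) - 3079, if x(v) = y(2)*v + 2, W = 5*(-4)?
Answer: -3329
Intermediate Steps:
W = -20
y(d) = -20 - d
x(v) = 2 - 22*v (x(v) = (-20 - 1*2)*v + 2 = (-20 - 2)*v + 2 = -22*v + 2 = 2 - 22*v)
k = -32
(x(-20 + 30) + k) - 3079 = ((2 - 22*(-20 + 30)) - 32) - 3079 = ((2 - 22*10) - 32) - 3079 = ((2 - 220) - 32) - 3079 = (-218 - 32) - 3079 = -250 - 3079 = -3329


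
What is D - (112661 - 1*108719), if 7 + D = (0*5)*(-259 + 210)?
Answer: -3949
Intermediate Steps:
D = -7 (D = -7 + (0*5)*(-259 + 210) = -7 + 0*(-49) = -7 + 0 = -7)
D - (112661 - 1*108719) = -7 - (112661 - 1*108719) = -7 - (112661 - 108719) = -7 - 1*3942 = -7 - 3942 = -3949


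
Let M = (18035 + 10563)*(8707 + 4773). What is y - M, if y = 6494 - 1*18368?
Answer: -385512914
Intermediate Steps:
y = -11874 (y = 6494 - 18368 = -11874)
M = 385501040 (M = 28598*13480 = 385501040)
y - M = -11874 - 1*385501040 = -11874 - 385501040 = -385512914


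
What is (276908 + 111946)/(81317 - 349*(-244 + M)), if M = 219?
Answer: 64809/15007 ≈ 4.3186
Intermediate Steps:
(276908 + 111946)/(81317 - 349*(-244 + M)) = (276908 + 111946)/(81317 - 349*(-244 + 219)) = 388854/(81317 - 349*(-25)) = 388854/(81317 + 8725) = 388854/90042 = 388854*(1/90042) = 64809/15007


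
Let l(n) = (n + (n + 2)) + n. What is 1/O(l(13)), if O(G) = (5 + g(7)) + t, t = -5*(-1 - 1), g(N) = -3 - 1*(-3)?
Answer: 1/15 ≈ 0.066667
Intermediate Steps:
g(N) = 0 (g(N) = -3 + 3 = 0)
t = 10 (t = -5*(-2) = 10)
l(n) = 2 + 3*n (l(n) = (n + (2 + n)) + n = (2 + 2*n) + n = 2 + 3*n)
O(G) = 15 (O(G) = (5 + 0) + 10 = 5 + 10 = 15)
1/O(l(13)) = 1/15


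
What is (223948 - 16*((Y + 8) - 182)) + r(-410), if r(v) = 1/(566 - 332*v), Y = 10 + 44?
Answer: 30872993449/136686 ≈ 2.2587e+5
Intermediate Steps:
Y = 54
(223948 - 16*((Y + 8) - 182)) + r(-410) = (223948 - 16*((54 + 8) - 182)) - 1/(-566 + 332*(-410)) = (223948 - 16*(62 - 182)) - 1/(-566 - 136120) = (223948 - 16*(-120)) - 1/(-136686) = (223948 + 1920) - 1*(-1/136686) = 225868 + 1/136686 = 30872993449/136686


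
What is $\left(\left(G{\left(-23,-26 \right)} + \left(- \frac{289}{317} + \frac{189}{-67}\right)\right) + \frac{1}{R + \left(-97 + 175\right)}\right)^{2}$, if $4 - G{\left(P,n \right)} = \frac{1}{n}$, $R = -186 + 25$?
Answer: $\frac{181388720971969}{2100733739072644} \approx 0.086345$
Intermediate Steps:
$R = -161$
$G{\left(P,n \right)} = 4 - \frac{1}{n}$
$\left(\left(G{\left(-23,-26 \right)} + \left(- \frac{289}{317} + \frac{189}{-67}\right)\right) + \frac{1}{R + \left(-97 + 175\right)}\right)^{2} = \left(\left(\left(4 - \frac{1}{-26}\right) + \left(- \frac{289}{317} + \frac{189}{-67}\right)\right) + \frac{1}{-161 + \left(-97 + 175\right)}\right)^{2} = \left(\left(\left(4 - - \frac{1}{26}\right) + \left(\left(-289\right) \frac{1}{317} + 189 \left(- \frac{1}{67}\right)\right)\right) + \frac{1}{-161 + 78}\right)^{2} = \left(\left(\left(4 + \frac{1}{26}\right) - \frac{79276}{21239}\right) + \frac{1}{-83}\right)^{2} = \left(\left(\frac{105}{26} - \frac{79276}{21239}\right) - \frac{1}{83}\right)^{2} = \left(\frac{168919}{552214} - \frac{1}{83}\right)^{2} = \left(\frac{13468063}{45833762}\right)^{2} = \frac{181388720971969}{2100733739072644}$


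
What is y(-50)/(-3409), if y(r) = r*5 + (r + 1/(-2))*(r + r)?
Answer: -4800/3409 ≈ -1.4080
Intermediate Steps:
y(r) = 5*r + 2*r*(-1/2 + r) (y(r) = 5*r + (r - 1/2)*(2*r) = 5*r + (-1/2 + r)*(2*r) = 5*r + 2*r*(-1/2 + r))
y(-50)/(-3409) = (2*(-50)*(2 - 50))/(-3409) = (2*(-50)*(-48))*(-1/3409) = 4800*(-1/3409) = -4800/3409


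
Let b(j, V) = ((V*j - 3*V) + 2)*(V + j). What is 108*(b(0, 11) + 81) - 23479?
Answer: -51559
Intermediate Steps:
b(j, V) = (V + j)*(2 - 3*V + V*j) (b(j, V) = ((-3*V + V*j) + 2)*(V + j) = (2 - 3*V + V*j)*(V + j) = (V + j)*(2 - 3*V + V*j))
108*(b(0, 11) + 81) - 23479 = 108*((-3*11**2 + 2*11 + 2*0 + 11*0**2 + 0*11**2 - 3*11*0) + 81) - 23479 = 108*((-3*121 + 22 + 0 + 11*0 + 0*121 + 0) + 81) - 23479 = 108*((-363 + 22 + 0 + 0 + 0 + 0) + 81) - 23479 = 108*(-341 + 81) - 23479 = 108*(-260) - 23479 = -28080 - 23479 = -51559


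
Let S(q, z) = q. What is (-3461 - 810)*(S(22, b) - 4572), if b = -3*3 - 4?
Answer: 19433050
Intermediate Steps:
b = -13 (b = -9 - 4 = -13)
(-3461 - 810)*(S(22, b) - 4572) = (-3461 - 810)*(22 - 4572) = -4271*(-4550) = 19433050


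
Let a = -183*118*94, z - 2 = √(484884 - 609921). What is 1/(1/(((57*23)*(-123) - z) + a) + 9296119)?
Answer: 44629550811581479751/414881615260987645318710541 - 3*I*√13893/414881615260987645318710541 ≈ 1.0757e-7 - 8.5231e-25*I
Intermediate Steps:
z = 2 + 3*I*√13893 (z = 2 + √(484884 - 609921) = 2 + √(-125037) = 2 + 3*I*√13893 ≈ 2.0 + 353.61*I)
a = -2029836 (a = -21594*94 = -2029836)
1/(1/(((57*23)*(-123) - z) + a) + 9296119) = 1/(1/(((57*23)*(-123) - (2 + 3*I*√13893)) - 2029836) + 9296119) = 1/(1/((1311*(-123) + (-2 - 3*I*√13893)) - 2029836) + 9296119) = 1/(1/((-161253 + (-2 - 3*I*√13893)) - 2029836) + 9296119) = 1/(1/((-161255 - 3*I*√13893) - 2029836) + 9296119) = 1/(1/(-2191091 - 3*I*√13893) + 9296119) = 1/(9296119 + 1/(-2191091 - 3*I*√13893))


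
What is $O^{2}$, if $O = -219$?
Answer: $47961$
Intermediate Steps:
$O^{2} = \left(-219\right)^{2} = 47961$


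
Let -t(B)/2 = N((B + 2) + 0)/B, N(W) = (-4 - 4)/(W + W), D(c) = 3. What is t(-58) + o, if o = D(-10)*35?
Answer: 42631/406 ≈ 105.00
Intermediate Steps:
N(W) = -4/W (N(W) = -8*1/(2*W) = -4/W)
o = 105 (o = 3*35 = 105)
t(B) = 8/(B*(2 + B)) (t(B) = -2*(-4/((B + 2) + 0))/B = -2*(-4/((2 + B) + 0))/B = -2*(-4/(2 + B))/B = -(-8)/(B*(2 + B)) = 8/(B*(2 + B)))
t(-58) + o = 8/(-58*(2 - 58)) + 105 = 8*(-1/58)/(-56) + 105 = 8*(-1/58)*(-1/56) + 105 = 1/406 + 105 = 42631/406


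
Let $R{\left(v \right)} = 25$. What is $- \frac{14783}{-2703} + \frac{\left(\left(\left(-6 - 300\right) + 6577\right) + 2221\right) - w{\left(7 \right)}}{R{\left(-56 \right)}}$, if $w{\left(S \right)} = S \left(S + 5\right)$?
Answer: $\frac{23096399}{67575} \approx 341.79$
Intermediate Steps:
$w{\left(S \right)} = S \left(5 + S\right)$
$- \frac{14783}{-2703} + \frac{\left(\left(\left(-6 - 300\right) + 6577\right) + 2221\right) - w{\left(7 \right)}}{R{\left(-56 \right)}} = - \frac{14783}{-2703} + \frac{\left(\left(\left(-6 - 300\right) + 6577\right) + 2221\right) - 7 \left(5 + 7\right)}{25} = \left(-14783\right) \left(- \frac{1}{2703}\right) + \left(\left(\left(\left(-6 - 300\right) + 6577\right) + 2221\right) - 7 \cdot 12\right) \frac{1}{25} = \frac{14783}{2703} + \left(\left(\left(-306 + 6577\right) + 2221\right) - 84\right) \frac{1}{25} = \frac{14783}{2703} + \left(\left(6271 + 2221\right) - 84\right) \frac{1}{25} = \frac{14783}{2703} + \left(8492 - 84\right) \frac{1}{25} = \frac{14783}{2703} + 8408 \cdot \frac{1}{25} = \frac{14783}{2703} + \frac{8408}{25} = \frac{23096399}{67575}$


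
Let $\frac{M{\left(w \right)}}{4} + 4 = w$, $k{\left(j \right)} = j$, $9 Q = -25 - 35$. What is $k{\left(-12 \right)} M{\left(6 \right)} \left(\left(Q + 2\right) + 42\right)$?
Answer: $-3584$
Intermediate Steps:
$Q = - \frac{20}{3}$ ($Q = \frac{-25 - 35}{9} = \frac{1}{9} \left(-60\right) = - \frac{20}{3} \approx -6.6667$)
$M{\left(w \right)} = -16 + 4 w$
$k{\left(-12 \right)} M{\left(6 \right)} \left(\left(Q + 2\right) + 42\right) = - 12 \left(-16 + 4 \cdot 6\right) \left(\left(- \frac{20}{3} + 2\right) + 42\right) = - 12 \left(-16 + 24\right) \left(- \frac{14}{3} + 42\right) = \left(-12\right) 8 \cdot \frac{112}{3} = \left(-96\right) \frac{112}{3} = -3584$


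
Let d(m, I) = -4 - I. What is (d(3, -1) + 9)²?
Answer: 36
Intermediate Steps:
(d(3, -1) + 9)² = ((-4 - 1*(-1)) + 9)² = ((-4 + 1) + 9)² = (-3 + 9)² = 6² = 36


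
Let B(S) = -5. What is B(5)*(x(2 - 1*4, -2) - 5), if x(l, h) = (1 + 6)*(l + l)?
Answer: 165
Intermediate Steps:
x(l, h) = 14*l (x(l, h) = 7*(2*l) = 14*l)
B(5)*(x(2 - 1*4, -2) - 5) = -5*(14*(2 - 1*4) - 5) = -5*(14*(2 - 4) - 5) = -5*(14*(-2) - 5) = -5*(-28 - 5) = -5*(-33) = 165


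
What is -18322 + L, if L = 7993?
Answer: -10329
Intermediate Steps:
-18322 + L = -18322 + 7993 = -10329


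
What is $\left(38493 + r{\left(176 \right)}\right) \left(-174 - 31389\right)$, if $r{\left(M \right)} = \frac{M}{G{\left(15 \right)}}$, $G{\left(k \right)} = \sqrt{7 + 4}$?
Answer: $-1214954559 - 505008 \sqrt{11} \approx -1.2166 \cdot 10^{9}$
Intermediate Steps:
$G{\left(k \right)} = \sqrt{11}$
$r{\left(M \right)} = \frac{M \sqrt{11}}{11}$ ($r{\left(M \right)} = \frac{M}{\sqrt{11}} = M \frac{\sqrt{11}}{11} = \frac{M \sqrt{11}}{11}$)
$\left(38493 + r{\left(176 \right)}\right) \left(-174 - 31389\right) = \left(38493 + \frac{1}{11} \cdot 176 \sqrt{11}\right) \left(-174 - 31389\right) = \left(38493 + 16 \sqrt{11}\right) \left(-31563\right) = -1214954559 - 505008 \sqrt{11}$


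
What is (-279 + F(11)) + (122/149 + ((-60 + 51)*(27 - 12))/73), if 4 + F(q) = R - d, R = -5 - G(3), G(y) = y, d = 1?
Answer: -3187293/10877 ≈ -293.03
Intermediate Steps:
R = -8 (R = -5 - 1*3 = -5 - 3 = -8)
F(q) = -13 (F(q) = -4 + (-8 - 1*1) = -4 + (-8 - 1) = -4 - 9 = -13)
(-279 + F(11)) + (122/149 + ((-60 + 51)*(27 - 12))/73) = (-279 - 13) + (122/149 + ((-60 + 51)*(27 - 12))/73) = -292 + (122*(1/149) - 9*15*(1/73)) = -292 + (122/149 - 135*1/73) = -292 + (122/149 - 135/73) = -292 - 11209/10877 = -3187293/10877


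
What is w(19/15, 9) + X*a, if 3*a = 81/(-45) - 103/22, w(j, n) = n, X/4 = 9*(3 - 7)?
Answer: 17607/55 ≈ 320.13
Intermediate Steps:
X = -144 (X = 4*(9*(3 - 7)) = 4*(9*(-4)) = 4*(-36) = -144)
a = -713/330 (a = (81/(-45) - 103/22)/3 = (81*(-1/45) - 103*1/22)/3 = (-9/5 - 103/22)/3 = (⅓)*(-713/110) = -713/330 ≈ -2.1606)
w(19/15, 9) + X*a = 9 - 144*(-713/330) = 9 + 17112/55 = 17607/55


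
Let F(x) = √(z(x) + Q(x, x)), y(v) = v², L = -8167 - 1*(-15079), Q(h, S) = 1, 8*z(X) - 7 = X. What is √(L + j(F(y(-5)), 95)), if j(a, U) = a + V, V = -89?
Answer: √(6823 + √5) ≈ 82.615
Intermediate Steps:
z(X) = 7/8 + X/8
L = 6912 (L = -8167 + 15079 = 6912)
F(x) = √(15/8 + x/8) (F(x) = √((7/8 + x/8) + 1) = √(15/8 + x/8))
j(a, U) = -89 + a (j(a, U) = a - 89 = -89 + a)
√(L + j(F(y(-5)), 95)) = √(6912 + (-89 + √(30 + 2*(-5)²)/4)) = √(6912 + (-89 + √(30 + 2*25)/4)) = √(6912 + (-89 + √(30 + 50)/4)) = √(6912 + (-89 + √80/4)) = √(6912 + (-89 + (4*√5)/4)) = √(6912 + (-89 + √5)) = √(6823 + √5)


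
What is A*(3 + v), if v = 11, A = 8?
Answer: 112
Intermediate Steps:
A*(3 + v) = 8*(3 + 11) = 8*14 = 112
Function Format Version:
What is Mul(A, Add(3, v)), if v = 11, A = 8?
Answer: 112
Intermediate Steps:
Mul(A, Add(3, v)) = Mul(8, Add(3, 11)) = Mul(8, 14) = 112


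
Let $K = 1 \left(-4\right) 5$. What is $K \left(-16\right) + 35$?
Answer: $355$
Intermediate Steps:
$K = -20$ ($K = \left(-4\right) 5 = -20$)
$K \left(-16\right) + 35 = \left(-20\right) \left(-16\right) + 35 = 320 + 35 = 355$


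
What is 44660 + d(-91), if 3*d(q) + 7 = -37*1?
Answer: 133936/3 ≈ 44645.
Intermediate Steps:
d(q) = -44/3 (d(q) = -7/3 + (-37*1)/3 = -7/3 + (⅓)*(-37) = -7/3 - 37/3 = -44/3)
44660 + d(-91) = 44660 - 44/3 = 133936/3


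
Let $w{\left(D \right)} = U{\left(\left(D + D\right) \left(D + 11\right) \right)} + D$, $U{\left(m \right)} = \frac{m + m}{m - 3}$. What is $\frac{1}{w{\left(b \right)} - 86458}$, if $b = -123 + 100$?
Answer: $- \frac{183}{15825655} \approx -1.1564 \cdot 10^{-5}$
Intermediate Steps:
$U{\left(m \right)} = \frac{2 m}{-3 + m}$
$b = -23$
$w{\left(D \right)} = D + \frac{4 D \left(11 + D\right)}{-3 + 2 D \left(11 + D\right)}$ ($w{\left(D \right)} = \frac{2 \left(D + D\right) \left(D + 11\right)}{-3 + \left(D + D\right) \left(D + 11\right)} + D = \frac{2 \cdot 2 D \left(11 + D\right)}{-3 + 2 D \left(11 + D\right)} + D = \frac{4 D \left(11 + D\right)}{-3 + 2 D \left(11 + D\right)} + D = D + \frac{4 D \left(11 + D\right)}{-3 + 2 D \left(11 + D\right)}$)
$\frac{1}{w{\left(b \right)} - 86458} = \frac{1}{- \frac{23 \left(41 + 4 \left(-23\right) + 2 \left(-23\right) \left(11 - 23\right)\right)}{-3 + 2 \left(-23\right) \left(11 - 23\right)} - 86458} = \frac{1}{- \frac{23 \left(41 - 92 + 2 \left(-23\right) \left(-12\right)\right)}{-3 + 2 \left(-23\right) \left(-12\right)} - 86458} = \frac{1}{- \frac{23 \left(41 - 92 + 552\right)}{-3 + 552} - 86458} = \frac{1}{\left(-23\right) \frac{1}{549} \cdot 501 - 86458} = \frac{1}{- \frac{3841}{183} - 86458} = \frac{1}{- \frac{15825655}{183}} = - \frac{183}{15825655}$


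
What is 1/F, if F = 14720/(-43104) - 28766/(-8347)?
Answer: 11243409/34908182 ≈ 0.32209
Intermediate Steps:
F = 34908182/11243409 (F = 14720*(-1/43104) - 28766*(-1/8347) = -460/1347 + 28766/8347 = 34908182/11243409 ≈ 3.1048)
1/F = 1/(34908182/11243409) = 11243409/34908182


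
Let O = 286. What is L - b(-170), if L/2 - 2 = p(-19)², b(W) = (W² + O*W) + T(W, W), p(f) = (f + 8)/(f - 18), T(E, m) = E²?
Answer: -12561702/1369 ≈ -9175.8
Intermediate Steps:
p(f) = (8 + f)/(-18 + f)
b(W) = 2*W² + 286*W (b(W) = (W² + 286*W) + W² = 2*W² + 286*W)
L = 5718/1369 (L = 4 + 2*((8 - 19)/(-18 - 19))² = 4 + 2*(-11/(-37))² = 4 + 2*(-1/37*(-11))² = 4 + 2*(11/37)² = 4 + 2*(121/1369) = 4 + 242/1369 = 5718/1369 ≈ 4.1768)
L - b(-170) = 5718/1369 - 2*(-170)*(143 - 170) = 5718/1369 - 2*(-170)*(-27) = 5718/1369 - 1*9180 = 5718/1369 - 9180 = -12561702/1369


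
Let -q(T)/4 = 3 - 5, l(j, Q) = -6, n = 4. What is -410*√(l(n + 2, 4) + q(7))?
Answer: -410*√2 ≈ -579.83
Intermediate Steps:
q(T) = 8 (q(T) = -4*(3 - 5) = -4*(-2) = 8)
-410*√(l(n + 2, 4) + q(7)) = -410*√(-6 + 8) = -410*√2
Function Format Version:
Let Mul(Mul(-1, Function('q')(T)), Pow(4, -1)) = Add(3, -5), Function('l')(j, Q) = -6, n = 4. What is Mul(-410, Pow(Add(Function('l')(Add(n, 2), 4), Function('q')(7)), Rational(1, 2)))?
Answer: Mul(-410, Pow(2, Rational(1, 2))) ≈ -579.83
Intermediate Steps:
Function('q')(T) = 8 (Function('q')(T) = Mul(-4, Add(3, -5)) = Mul(-4, -2) = 8)
Mul(-410, Pow(Add(Function('l')(Add(n, 2), 4), Function('q')(7)), Rational(1, 2))) = Mul(-410, Pow(Add(-6, 8), Rational(1, 2))) = Mul(-410, Pow(2, Rational(1, 2)))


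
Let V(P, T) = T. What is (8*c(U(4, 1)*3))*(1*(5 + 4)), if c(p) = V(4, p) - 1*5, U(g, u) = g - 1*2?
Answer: 72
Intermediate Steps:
U(g, u) = -2 + g (U(g, u) = g - 2 = -2 + g)
c(p) = -5 + p (c(p) = p - 1*5 = p - 5 = -5 + p)
(8*c(U(4, 1)*3))*(1*(5 + 4)) = (8*(-5 + (-2 + 4)*3))*(1*(5 + 4)) = (8*(-5 + 2*3))*(1*9) = (8*(-5 + 6))*9 = (8*1)*9 = 8*9 = 72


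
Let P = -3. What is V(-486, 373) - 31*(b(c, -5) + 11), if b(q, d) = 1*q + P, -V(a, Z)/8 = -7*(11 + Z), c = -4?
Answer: 21380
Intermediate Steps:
V(a, Z) = 616 + 56*Z (V(a, Z) = -(-56)*(11 + Z) = -8*(-77 - 7*Z) = 616 + 56*Z)
b(q, d) = -3 + q (b(q, d) = 1*q - 3 = q - 3 = -3 + q)
V(-486, 373) - 31*(b(c, -5) + 11) = (616 + 56*373) - 31*((-3 - 4) + 11) = (616 + 20888) - 31*(-7 + 11) = 21504 - 31*4 = 21504 - 124 = 21380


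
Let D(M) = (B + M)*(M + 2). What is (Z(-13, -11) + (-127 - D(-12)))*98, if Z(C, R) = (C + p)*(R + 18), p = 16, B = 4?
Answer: -18228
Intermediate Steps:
D(M) = (2 + M)*(4 + M) (D(M) = (4 + M)*(M + 2) = (4 + M)*(2 + M) = (2 + M)*(4 + M))
Z(C, R) = (16 + C)*(18 + R) (Z(C, R) = (C + 16)*(R + 18) = (16 + C)*(18 + R))
(Z(-13, -11) + (-127 - D(-12)))*98 = ((288 + 16*(-11) + 18*(-13) - 13*(-11)) + (-127 - (8 + (-12)² + 6*(-12))))*98 = ((288 - 176 - 234 + 143) + (-127 - (8 + 144 - 72)))*98 = (21 + (-127 - 1*80))*98 = (21 + (-127 - 80))*98 = (21 - 207)*98 = -186*98 = -18228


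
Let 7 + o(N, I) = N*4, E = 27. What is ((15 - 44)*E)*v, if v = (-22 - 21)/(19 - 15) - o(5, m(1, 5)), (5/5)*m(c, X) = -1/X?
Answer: 74385/4 ≈ 18596.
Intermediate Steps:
m(c, X) = -1/X
o(N, I) = -7 + 4*N (o(N, I) = -7 + N*4 = -7 + 4*N)
v = -95/4 (v = (-22 - 21)/(19 - 15) - (-7 + 4*5) = -43/4 - (-7 + 20) = -43*1/4 - 1*13 = -43/4 - 13 = -95/4 ≈ -23.750)
((15 - 44)*E)*v = ((15 - 44)*27)*(-95/4) = -29*27*(-95/4) = -783*(-95/4) = 74385/4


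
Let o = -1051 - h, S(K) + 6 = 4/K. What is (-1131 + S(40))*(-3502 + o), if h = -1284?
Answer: 37165261/10 ≈ 3.7165e+6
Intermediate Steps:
S(K) = -6 + 4/K
o = 233 (o = -1051 - 1*(-1284) = -1051 + 1284 = 233)
(-1131 + S(40))*(-3502 + o) = (-1131 + (-6 + 4/40))*(-3502 + 233) = (-1131 + (-6 + 4*(1/40)))*(-3269) = (-1131 + (-6 + 1/10))*(-3269) = (-1131 - 59/10)*(-3269) = -11369/10*(-3269) = 37165261/10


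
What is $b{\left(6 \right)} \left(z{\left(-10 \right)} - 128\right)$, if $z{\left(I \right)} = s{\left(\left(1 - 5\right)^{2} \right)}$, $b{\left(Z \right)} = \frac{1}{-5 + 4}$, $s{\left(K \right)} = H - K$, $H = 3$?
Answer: $141$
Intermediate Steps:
$s{\left(K \right)} = 3 - K$
$b{\left(Z \right)} = -1$ ($b{\left(Z \right)} = \frac{1}{-1} = -1$)
$z{\left(I \right)} = -13$ ($z{\left(I \right)} = 3 - \left(1 - 5\right)^{2} = 3 - \left(-4\right)^{2} = 3 - 16 = -13$)
$b{\left(6 \right)} \left(z{\left(-10 \right)} - 128\right) = - (-13 - 128) = \left(-1\right) \left(-141\right) = 141$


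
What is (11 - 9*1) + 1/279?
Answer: 559/279 ≈ 2.0036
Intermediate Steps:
(11 - 9*1) + 1/279 = (11 - 9) + 1/279 = 2 + 1/279 = 559/279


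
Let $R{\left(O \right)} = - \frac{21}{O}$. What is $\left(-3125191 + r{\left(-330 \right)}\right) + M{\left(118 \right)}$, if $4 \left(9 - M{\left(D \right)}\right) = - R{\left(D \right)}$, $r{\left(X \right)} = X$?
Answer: $- \frac{1475241685}{472} \approx -3.1255 \cdot 10^{6}$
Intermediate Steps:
$M{\left(D \right)} = 9 - \frac{21}{4 D}$ ($M{\left(D \right)} = 9 - \frac{\left(-1\right) \left(- \frac{21}{D}\right)}{4} = 9 - \frac{21 \frac{1}{D}}{4} = 9 - \frac{21}{4 D}$)
$\left(-3125191 + r{\left(-330 \right)}\right) + M{\left(118 \right)} = \left(-3125191 - 330\right) + \left(9 - \frac{21}{4 \cdot 118}\right) = -3125521 + \left(9 - \frac{21}{472}\right) = -3125521 + \frac{4227}{472} = - \frac{1475241685}{472}$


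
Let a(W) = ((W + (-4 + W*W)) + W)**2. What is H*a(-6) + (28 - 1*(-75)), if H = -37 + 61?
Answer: 9703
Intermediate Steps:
H = 24
a(W) = (-4 + W**2 + 2*W)**2 (a(W) = ((W + (-4 + W**2)) + W)**2 = ((-4 + W + W**2) + W)**2 = (-4 + W**2 + 2*W)**2)
H*a(-6) + (28 - 1*(-75)) = 24*(-4 + (-6)**2 + 2*(-6))**2 + (28 - 1*(-75)) = 24*(-4 + 36 - 12)**2 + (28 + 75) = 24*20**2 + 103 = 24*400 + 103 = 9600 + 103 = 9703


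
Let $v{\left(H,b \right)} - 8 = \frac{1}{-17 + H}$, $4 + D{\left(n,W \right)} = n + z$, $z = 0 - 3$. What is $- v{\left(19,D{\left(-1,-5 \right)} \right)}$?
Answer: $- \frac{17}{2} \approx -8.5$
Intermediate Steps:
$z = -3$ ($z = 0 - 3 = -3$)
$D{\left(n,W \right)} = -7 + n$ ($D{\left(n,W \right)} = -4 + \left(n - 3\right) = -4 + \left(-3 + n\right) = -7 + n$)
$v{\left(H,b \right)} = 8 + \frac{1}{-17 + H}$
$- v{\left(19,D{\left(-1,-5 \right)} \right)} = - \frac{-135 + 8 \cdot 19}{-17 + 19} = - \frac{-135 + 152}{2} = - \frac{17}{2}$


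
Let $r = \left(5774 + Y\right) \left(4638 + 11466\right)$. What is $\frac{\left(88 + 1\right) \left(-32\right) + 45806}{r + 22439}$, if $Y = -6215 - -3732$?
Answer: $\frac{42958}{53020703} \approx 0.00081021$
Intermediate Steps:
$Y = -2483$ ($Y = -6215 + 3732 = -2483$)
$r = 52998264$ ($r = \left(5774 - 2483\right) \left(4638 + 11466\right) = 3291 \cdot 16104 = 52998264$)
$\frac{\left(88 + 1\right) \left(-32\right) + 45806}{r + 22439} = \frac{\left(88 + 1\right) \left(-32\right) + 45806}{52998264 + 22439} = \frac{89 \left(-32\right) + 45806}{53020703} = \left(-2848 + 45806\right) \frac{1}{53020703} = 42958 \cdot \frac{1}{53020703} = \frac{42958}{53020703}$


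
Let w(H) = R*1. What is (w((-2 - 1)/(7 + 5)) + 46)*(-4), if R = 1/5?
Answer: -924/5 ≈ -184.80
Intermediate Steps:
R = ⅕ (R = 1*(⅕) = ⅕ ≈ 0.20000)
w(H) = ⅕ (w(H) = (⅕)*1 = ⅕)
(w((-2 - 1)/(7 + 5)) + 46)*(-4) = (⅕ + 46)*(-4) = (231/5)*(-4) = -924/5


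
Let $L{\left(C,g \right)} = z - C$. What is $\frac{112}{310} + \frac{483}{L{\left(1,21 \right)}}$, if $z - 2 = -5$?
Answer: $- \frac{74641}{620} \approx -120.39$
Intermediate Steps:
$z = -3$ ($z = 2 - 5 = -3$)
$L{\left(C,g \right)} = -3 - C$
$\frac{112}{310} + \frac{483}{L{\left(1,21 \right)}} = \frac{112}{310} + \frac{483}{-3 - 1} = 112 \cdot \frac{1}{310} + \frac{483}{-3 - 1} = \frac{56}{155} + \frac{483}{-4} = \frac{56}{155} + 483 \left(- \frac{1}{4}\right) = \frac{56}{155} - \frac{483}{4} = - \frac{74641}{620}$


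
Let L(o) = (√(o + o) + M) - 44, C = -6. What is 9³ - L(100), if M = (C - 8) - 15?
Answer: 802 - 10*√2 ≈ 787.86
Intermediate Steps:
M = -29 (M = (-6 - 8) - 15 = -14 - 15 = -29)
L(o) = -73 + √2*√o (L(o) = (√(o + o) - 29) - 44 = (√(2*o) - 29) - 44 = (√2*√o - 29) - 44 = (-29 + √2*√o) - 44 = -73 + √2*√o)
9³ - L(100) = 9³ - (-73 + √2*√100) = 729 - (-73 + √2*10) = 729 - (-73 + 10*√2) = 729 + (73 - 10*√2) = 802 - 10*√2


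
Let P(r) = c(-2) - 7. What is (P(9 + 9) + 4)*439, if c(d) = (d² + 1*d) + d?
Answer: -1317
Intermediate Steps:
c(d) = d² + 2*d (c(d) = (d² + d) + d = (d + d²) + d = d² + 2*d)
P(r) = -7 (P(r) = -2*(2 - 2) - 7 = -2*0 - 7 = 0 - 7 = -7)
(P(9 + 9) + 4)*439 = (-7 + 4)*439 = -3*439 = -1317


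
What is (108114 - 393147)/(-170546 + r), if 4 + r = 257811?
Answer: -95011/29087 ≈ -3.2664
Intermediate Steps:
r = 257807 (r = -4 + 257811 = 257807)
(108114 - 393147)/(-170546 + r) = (108114 - 393147)/(-170546 + 257807) = -285033/87261 = -285033*1/87261 = -95011/29087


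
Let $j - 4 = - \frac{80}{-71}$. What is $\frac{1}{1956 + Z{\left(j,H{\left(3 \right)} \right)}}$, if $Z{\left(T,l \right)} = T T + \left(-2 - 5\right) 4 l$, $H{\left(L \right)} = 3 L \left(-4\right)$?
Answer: $\frac{5041}{15074020} \approx 0.00033442$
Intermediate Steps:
$H{\left(L \right)} = - 12 L$
$j = \frac{364}{71}$ ($j = 4 - \frac{80}{-71} = 4 - - \frac{80}{71} = 4 + \frac{80}{71} = \frac{364}{71} \approx 5.1268$)
$Z{\left(T,l \right)} = T^{2} - 28 l$ ($Z{\left(T,l \right)} = T^{2} + \left(-7\right) 4 l = T^{2} - 28 l$)
$\frac{1}{1956 + Z{\left(j,H{\left(3 \right)} \right)}} = \frac{1}{1956 - \left(- \frac{132496}{5041} + 28 \left(-12\right) 3\right)} = \frac{1}{1956 + \left(\frac{132496}{5041} - -1008\right)} = \frac{1}{1956 + \left(\frac{132496}{5041} + 1008\right)} = \frac{1}{1956 + \frac{5213824}{5041}} = \frac{1}{\frac{15074020}{5041}} = \frac{5041}{15074020}$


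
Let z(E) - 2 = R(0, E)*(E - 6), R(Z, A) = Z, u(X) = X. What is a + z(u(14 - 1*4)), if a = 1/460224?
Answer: 920449/460224 ≈ 2.0000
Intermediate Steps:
z(E) = 2 (z(E) = 2 + 0*(E - 6) = 2 + 0*(-6 + E) = 2 + 0 = 2)
a = 1/460224 ≈ 2.1729e-6
a + z(u(14 - 1*4)) = 1/460224 + 2 = 920449/460224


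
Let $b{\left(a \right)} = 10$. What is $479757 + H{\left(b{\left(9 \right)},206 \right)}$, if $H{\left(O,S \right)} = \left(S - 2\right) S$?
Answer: $521781$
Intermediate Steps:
$H{\left(O,S \right)} = S \left(-2 + S\right)$ ($H{\left(O,S \right)} = \left(-2 + S\right) S = S \left(-2 + S\right)$)
$479757 + H{\left(b{\left(9 \right)},206 \right)} = 479757 + 206 \left(-2 + 206\right) = 479757 + 206 \cdot 204 = 479757 + 42024 = 521781$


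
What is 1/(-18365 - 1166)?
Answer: -1/19531 ≈ -5.1201e-5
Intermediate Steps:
1/(-18365 - 1166) = 1/(-19531) = -1/19531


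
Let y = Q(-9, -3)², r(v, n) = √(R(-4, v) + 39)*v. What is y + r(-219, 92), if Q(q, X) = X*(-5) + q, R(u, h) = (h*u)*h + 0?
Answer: 36 - 219*I*√191805 ≈ 36.0 - 95912.0*I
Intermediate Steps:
R(u, h) = u*h² (R(u, h) = u*h² + 0 = u*h²)
Q(q, X) = q - 5*X (Q(q, X) = -5*X + q = q - 5*X)
r(v, n) = v*√(39 - 4*v²) (r(v, n) = √(-4*v² + 39)*v = √(39 - 4*v²)*v = v*√(39 - 4*v²))
y = 36 (y = (-9 - 5*(-3))² = (-9 + 15)² = 6² = 36)
y + r(-219, 92) = 36 - 219*√(39 - 4*(-219)²) = 36 - 219*√(39 - 4*47961) = 36 - 219*√(39 - 191844) = 36 - 219*I*√191805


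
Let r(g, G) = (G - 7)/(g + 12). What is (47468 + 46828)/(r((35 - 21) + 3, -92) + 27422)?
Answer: 2734584/795139 ≈ 3.4391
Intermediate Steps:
r(g, G) = (-7 + G)/(12 + g)
(47468 + 46828)/(r((35 - 21) + 3, -92) + 27422) = (47468 + 46828)/((-7 - 92)/(12 + ((35 - 21) + 3)) + 27422) = 94296/(-99/(12 + (14 + 3)) + 27422) = 94296/(-99/(12 + 17) + 27422) = 94296/(-99/29 + 27422) = 94296/(795139/29) = 94296*(29/795139) = 2734584/795139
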